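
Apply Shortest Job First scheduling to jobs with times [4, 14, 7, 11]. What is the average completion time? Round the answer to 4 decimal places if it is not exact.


SJF order (ascending): [4, 7, 11, 14]
Completion times:
  Job 1: burst=4, C=4
  Job 2: burst=7, C=11
  Job 3: burst=11, C=22
  Job 4: burst=14, C=36
Average completion = 73/4 = 18.25

18.25


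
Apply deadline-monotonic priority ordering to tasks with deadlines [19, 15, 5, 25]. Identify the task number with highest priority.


Sort tasks by relative deadline (ascending):
  Task 3: deadline = 5
  Task 2: deadline = 15
  Task 1: deadline = 19
  Task 4: deadline = 25
Priority order (highest first): [3, 2, 1, 4]
Highest priority task = 3

3


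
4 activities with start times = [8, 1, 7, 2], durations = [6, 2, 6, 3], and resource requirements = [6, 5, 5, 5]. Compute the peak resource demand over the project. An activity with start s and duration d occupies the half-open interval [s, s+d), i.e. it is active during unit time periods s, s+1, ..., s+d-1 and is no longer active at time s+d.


Each activity i is active on [start_i, start_i + duration_i).
Compute total resource usage per time slot:
  t=0: active resources = [], total = 0
  t=1: active resources = [5], total = 5
  t=2: active resources = [5, 5], total = 10
  t=3: active resources = [5], total = 5
  t=4: active resources = [5], total = 5
  t=5: active resources = [], total = 0
  t=6: active resources = [], total = 0
  t=7: active resources = [5], total = 5
  t=8: active resources = [6, 5], total = 11
  t=9: active resources = [6, 5], total = 11
  t=10: active resources = [6, 5], total = 11
  t=11: active resources = [6, 5], total = 11
  t=12: active resources = [6, 5], total = 11
  t=13: active resources = [6], total = 6
Peak resource demand = 11

11


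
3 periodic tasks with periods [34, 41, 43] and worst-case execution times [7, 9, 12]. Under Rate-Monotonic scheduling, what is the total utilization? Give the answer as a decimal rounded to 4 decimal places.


Compute individual utilizations (exact fractions):
  Task 1: C/T = 7/34 (approx. 0.2059)
  Task 2: C/T = 9/41 (approx. 0.2195)
  Task 3: C/T = 12/43 (approx. 0.2791)
Total utilization U = 7/34 + 9/41 + 12/43 = 42227/59942
Rounded to 4 decimal places: U = 0.7045
RM (Liu & Layland) bound for 3 tasks = 0.779763; compare with U = 42227/59942 (approx. 0.704464)
U <= bound, so schedulable by RM sufficient condition.

0.7045


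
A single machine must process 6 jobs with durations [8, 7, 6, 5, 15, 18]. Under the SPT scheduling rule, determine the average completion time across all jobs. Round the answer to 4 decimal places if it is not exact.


Sort jobs by processing time (SPT order): [5, 6, 7, 8, 15, 18]
Compute completion times sequentially:
  Job 1: processing = 5, completes at 5
  Job 2: processing = 6, completes at 11
  Job 3: processing = 7, completes at 18
  Job 4: processing = 8, completes at 26
  Job 5: processing = 15, completes at 41
  Job 6: processing = 18, completes at 59
Sum of completion times = 160
Average completion time = 160/6 = 26.6667

26.6667


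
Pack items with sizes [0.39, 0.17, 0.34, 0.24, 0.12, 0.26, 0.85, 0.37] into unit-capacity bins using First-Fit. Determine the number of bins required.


Place items sequentially using First-Fit:
  Item 0.39 -> new Bin 1
  Item 0.17 -> Bin 1 (now 0.56)
  Item 0.34 -> Bin 1 (now 0.9)
  Item 0.24 -> new Bin 2
  Item 0.12 -> Bin 2 (now 0.36)
  Item 0.26 -> Bin 2 (now 0.62)
  Item 0.85 -> new Bin 3
  Item 0.37 -> Bin 2 (now 0.99)
Total bins used = 3

3


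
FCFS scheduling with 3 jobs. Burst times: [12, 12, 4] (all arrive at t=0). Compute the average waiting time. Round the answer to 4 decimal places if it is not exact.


FCFS order (as given): [12, 12, 4]
Waiting times:
  Job 1: wait = 0
  Job 2: wait = 12
  Job 3: wait = 24
Sum of waiting times = 36
Average waiting time = 36/3 = 12.0

12.0


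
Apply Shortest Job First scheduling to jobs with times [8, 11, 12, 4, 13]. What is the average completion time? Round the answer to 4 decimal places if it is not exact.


SJF order (ascending): [4, 8, 11, 12, 13]
Completion times:
  Job 1: burst=4, C=4
  Job 2: burst=8, C=12
  Job 3: burst=11, C=23
  Job 4: burst=12, C=35
  Job 5: burst=13, C=48
Average completion = 122/5 = 24.4

24.4


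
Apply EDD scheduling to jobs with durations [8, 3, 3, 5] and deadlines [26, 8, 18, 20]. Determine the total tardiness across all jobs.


Sort by due date (EDD order): [(3, 8), (3, 18), (5, 20), (8, 26)]
Compute completion times and tardiness:
  Job 1: p=3, d=8, C=3, tardiness=max(0,3-8)=0
  Job 2: p=3, d=18, C=6, tardiness=max(0,6-18)=0
  Job 3: p=5, d=20, C=11, tardiness=max(0,11-20)=0
  Job 4: p=8, d=26, C=19, tardiness=max(0,19-26)=0
Total tardiness = 0

0


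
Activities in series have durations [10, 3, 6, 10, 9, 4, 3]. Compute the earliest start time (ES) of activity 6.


Activity 6 starts after activities 1 through 5 complete.
Predecessor durations: [10, 3, 6, 10, 9]
ES = 10 + 3 + 6 + 10 + 9 = 38

38


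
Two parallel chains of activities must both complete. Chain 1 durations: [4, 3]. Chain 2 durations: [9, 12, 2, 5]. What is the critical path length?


Path A total = 4 + 3 = 7
Path B total = 9 + 12 + 2 + 5 = 28
Critical path = longest path = max(7, 28) = 28

28


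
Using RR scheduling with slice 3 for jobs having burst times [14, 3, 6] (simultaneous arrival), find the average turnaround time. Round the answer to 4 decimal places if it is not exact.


Time quantum = 3
Execution trace:
  J1 runs 3 units, time = 3
  J2 runs 3 units, time = 6
  J3 runs 3 units, time = 9
  J1 runs 3 units, time = 12
  J3 runs 3 units, time = 15
  J1 runs 3 units, time = 18
  J1 runs 3 units, time = 21
  J1 runs 2 units, time = 23
Finish times: [23, 6, 15]
Average turnaround = 44/3 = 14.6667

14.6667


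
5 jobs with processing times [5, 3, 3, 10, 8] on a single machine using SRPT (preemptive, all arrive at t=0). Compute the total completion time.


Since all jobs arrive at t=0, SRPT equals SPT ordering.
SPT order: [3, 3, 5, 8, 10]
Completion times:
  Job 1: p=3, C=3
  Job 2: p=3, C=6
  Job 3: p=5, C=11
  Job 4: p=8, C=19
  Job 5: p=10, C=29
Total completion time = 3 + 6 + 11 + 19 + 29 = 68

68


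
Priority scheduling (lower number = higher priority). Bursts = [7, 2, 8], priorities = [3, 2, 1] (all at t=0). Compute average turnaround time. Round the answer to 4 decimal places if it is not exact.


Sort by priority (ascending = highest first):
Order: [(1, 8), (2, 2), (3, 7)]
Completion times:
  Priority 1, burst=8, C=8
  Priority 2, burst=2, C=10
  Priority 3, burst=7, C=17
Average turnaround = 35/3 = 11.6667

11.6667


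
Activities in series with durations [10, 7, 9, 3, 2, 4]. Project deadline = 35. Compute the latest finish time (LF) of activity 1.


LF(activity 1) = deadline - sum of successor durations
Successors: activities 2 through 6 with durations [7, 9, 3, 2, 4]
Sum of successor durations = 25
LF = 35 - 25 = 10

10


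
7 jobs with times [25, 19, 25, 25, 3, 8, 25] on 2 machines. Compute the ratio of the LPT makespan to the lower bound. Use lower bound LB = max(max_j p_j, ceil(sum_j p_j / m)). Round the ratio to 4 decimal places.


LPT order: [25, 25, 25, 25, 19, 8, 3]
Machine loads after assignment: [69, 61]
LPT makespan = 69
Lower bound = max(max_job, ceil(total/2)) = max(25, 65) = 65
Ratio = 69 / 65 = 1.0615

1.0615


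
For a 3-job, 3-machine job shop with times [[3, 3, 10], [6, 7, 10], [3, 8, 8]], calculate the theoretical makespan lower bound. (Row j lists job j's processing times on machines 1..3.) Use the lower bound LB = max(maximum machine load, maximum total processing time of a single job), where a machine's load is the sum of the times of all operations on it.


Machine loads:
  Machine 1: 3 + 6 + 3 = 12
  Machine 2: 3 + 7 + 8 = 18
  Machine 3: 10 + 10 + 8 = 28
Max machine load = 28
Job totals:
  Job 1: 16
  Job 2: 23
  Job 3: 19
Max job total = 23
Lower bound = max(28, 23) = 28

28


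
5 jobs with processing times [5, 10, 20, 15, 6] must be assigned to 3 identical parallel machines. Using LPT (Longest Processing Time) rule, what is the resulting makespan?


Sort jobs in decreasing order (LPT): [20, 15, 10, 6, 5]
Assign each job to the least loaded machine:
  Machine 1: jobs [20], load = 20
  Machine 2: jobs [15, 5], load = 20
  Machine 3: jobs [10, 6], load = 16
Makespan = max load = 20

20


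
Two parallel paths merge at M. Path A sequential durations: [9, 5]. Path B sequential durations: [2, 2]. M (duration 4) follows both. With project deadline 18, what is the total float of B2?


Forward pass: ES(B2) = sum of predecessors on chain B = 2
EF = ES + duration = 2 + 2 = 4
Backward pass: LF(M) = deadline = 18; LS(M) = 18 - 4 = 14
LF(B2) = LS(M) - sum(successors on chain B) = 14 - 0 = 14
LS = LF - duration = 14 - 2 = 12
Total float = LS - ES = 12 - 2 = 10

10


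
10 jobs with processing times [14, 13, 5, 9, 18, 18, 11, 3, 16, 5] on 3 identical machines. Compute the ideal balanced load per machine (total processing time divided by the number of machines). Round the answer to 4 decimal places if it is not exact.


Total processing time = 14 + 13 + 5 + 9 + 18 + 18 + 11 + 3 + 16 + 5 = 112
Number of machines = 3
Ideal balanced load = 112 / 3 = 37.3333

37.3333


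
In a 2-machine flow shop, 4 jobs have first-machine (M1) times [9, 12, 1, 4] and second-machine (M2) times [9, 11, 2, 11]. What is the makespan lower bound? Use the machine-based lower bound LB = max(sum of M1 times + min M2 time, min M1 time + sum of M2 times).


LB1 = sum(M1 times) + min(M2 times) = 26 + 2 = 28
LB2 = min(M1 times) + sum(M2 times) = 1 + 33 = 34
Lower bound = max(LB1, LB2) = max(28, 34) = 34

34


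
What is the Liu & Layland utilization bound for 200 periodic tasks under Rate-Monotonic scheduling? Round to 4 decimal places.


Compute 2^(1/200) = 1.0034717485
Subtract 1: 1.0034717485 - 1 = 0.0034717485
Multiply by n: 200 * 0.0034717485 = 0.6943497000
Round to 4 dp: 0.6943

0.6943


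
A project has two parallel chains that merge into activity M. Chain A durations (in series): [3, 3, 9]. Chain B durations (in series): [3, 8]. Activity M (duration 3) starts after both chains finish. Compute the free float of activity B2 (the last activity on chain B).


ES(B2) = sum of predecessors on chain B = 3
EF(B2) = ES + duration = 3 + 8 = 11
Successor of B2 is M. ES(M) = max(sum(A), sum(B)) = max(15, 11) = 15
Free float = ES(successor) - EF(current) = 15 - 11 = 4

4


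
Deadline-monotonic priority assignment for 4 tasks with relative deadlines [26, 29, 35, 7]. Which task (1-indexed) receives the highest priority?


Sort tasks by relative deadline (ascending):
  Task 4: deadline = 7
  Task 1: deadline = 26
  Task 2: deadline = 29
  Task 3: deadline = 35
Priority order (highest first): [4, 1, 2, 3]
Highest priority task = 4

4


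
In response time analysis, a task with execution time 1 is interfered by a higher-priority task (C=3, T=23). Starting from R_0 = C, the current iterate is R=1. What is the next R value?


R_next = C + ceil(R_prev / T_hp) * C_hp
ceil(1 / 23) = ceil(0.0435) = 1
Interference = 1 * 3 = 3
R_next = 1 + 3 = 4

4


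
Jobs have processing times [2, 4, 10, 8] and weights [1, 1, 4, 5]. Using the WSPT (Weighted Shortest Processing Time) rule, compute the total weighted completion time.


Compute p/w ratios and sort ascending (WSPT): [(8, 5), (2, 1), (10, 4), (4, 1)]
Compute weighted completion times:
  Job (p=8,w=5): C=8, w*C=5*8=40
  Job (p=2,w=1): C=10, w*C=1*10=10
  Job (p=10,w=4): C=20, w*C=4*20=80
  Job (p=4,w=1): C=24, w*C=1*24=24
Total weighted completion time = 154

154


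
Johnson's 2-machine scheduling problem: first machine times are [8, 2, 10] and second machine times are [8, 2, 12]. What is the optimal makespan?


Apply Johnson's rule:
  Group 1 (a <= b): [(2, 2, 2), (1, 8, 8), (3, 10, 12)]
  Group 2 (a > b): []
Optimal job order: [2, 1, 3]
Schedule:
  Job 2: M1 done at 2, M2 done at 4
  Job 1: M1 done at 10, M2 done at 18
  Job 3: M1 done at 20, M2 done at 32
Makespan = 32

32


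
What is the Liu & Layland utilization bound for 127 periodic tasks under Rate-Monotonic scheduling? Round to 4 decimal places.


Compute 2^(1/127) = 1.0054727730
Subtract 1: 1.0054727730 - 1 = 0.0054727730
Multiply by n: 127 * 0.0054727730 = 0.6950421710
Round to 4 dp: 0.6950

0.6950


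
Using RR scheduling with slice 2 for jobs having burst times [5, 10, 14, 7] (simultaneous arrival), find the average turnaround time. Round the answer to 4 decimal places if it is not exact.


Time quantum = 2
Execution trace:
  J1 runs 2 units, time = 2
  J2 runs 2 units, time = 4
  J3 runs 2 units, time = 6
  J4 runs 2 units, time = 8
  J1 runs 2 units, time = 10
  J2 runs 2 units, time = 12
  J3 runs 2 units, time = 14
  J4 runs 2 units, time = 16
  J1 runs 1 units, time = 17
  J2 runs 2 units, time = 19
  J3 runs 2 units, time = 21
  J4 runs 2 units, time = 23
  J2 runs 2 units, time = 25
  J3 runs 2 units, time = 27
  J4 runs 1 units, time = 28
  J2 runs 2 units, time = 30
  J3 runs 2 units, time = 32
  J3 runs 2 units, time = 34
  J3 runs 2 units, time = 36
Finish times: [17, 30, 36, 28]
Average turnaround = 111/4 = 27.75

27.75


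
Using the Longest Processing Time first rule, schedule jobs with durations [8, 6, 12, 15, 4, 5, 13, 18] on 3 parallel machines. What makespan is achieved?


Sort jobs in decreasing order (LPT): [18, 15, 13, 12, 8, 6, 5, 4]
Assign each job to the least loaded machine:
  Machine 1: jobs [18, 6, 4], load = 28
  Machine 2: jobs [15, 8, 5], load = 28
  Machine 3: jobs [13, 12], load = 25
Makespan = max load = 28

28


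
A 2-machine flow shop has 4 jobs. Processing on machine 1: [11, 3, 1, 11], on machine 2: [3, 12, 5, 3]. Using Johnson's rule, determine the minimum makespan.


Apply Johnson's rule:
  Group 1 (a <= b): [(3, 1, 5), (2, 3, 12)]
  Group 2 (a > b): [(1, 11, 3), (4, 11, 3)]
Optimal job order: [3, 2, 1, 4]
Schedule:
  Job 3: M1 done at 1, M2 done at 6
  Job 2: M1 done at 4, M2 done at 18
  Job 1: M1 done at 15, M2 done at 21
  Job 4: M1 done at 26, M2 done at 29
Makespan = 29

29


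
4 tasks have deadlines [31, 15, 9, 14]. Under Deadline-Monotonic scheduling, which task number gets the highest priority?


Sort tasks by relative deadline (ascending):
  Task 3: deadline = 9
  Task 4: deadline = 14
  Task 2: deadline = 15
  Task 1: deadline = 31
Priority order (highest first): [3, 4, 2, 1]
Highest priority task = 3

3


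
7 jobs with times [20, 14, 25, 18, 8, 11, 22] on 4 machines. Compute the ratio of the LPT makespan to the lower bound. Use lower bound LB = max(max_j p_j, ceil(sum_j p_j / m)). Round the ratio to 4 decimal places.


LPT order: [25, 22, 20, 18, 14, 11, 8]
Machine loads after assignment: [25, 30, 31, 32]
LPT makespan = 32
Lower bound = max(max_job, ceil(total/4)) = max(25, 30) = 30
Ratio = 32 / 30 = 1.0667

1.0667


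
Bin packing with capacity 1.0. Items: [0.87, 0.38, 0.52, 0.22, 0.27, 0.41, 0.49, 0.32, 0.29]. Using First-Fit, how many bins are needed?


Place items sequentially using First-Fit:
  Item 0.87 -> new Bin 1
  Item 0.38 -> new Bin 2
  Item 0.52 -> Bin 2 (now 0.9)
  Item 0.22 -> new Bin 3
  Item 0.27 -> Bin 3 (now 0.49)
  Item 0.41 -> Bin 3 (now 0.9)
  Item 0.49 -> new Bin 4
  Item 0.32 -> Bin 4 (now 0.81)
  Item 0.29 -> new Bin 5
Total bins used = 5

5


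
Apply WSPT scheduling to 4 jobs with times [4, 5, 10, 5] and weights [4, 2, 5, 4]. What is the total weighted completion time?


Compute p/w ratios and sort ascending (WSPT): [(4, 4), (5, 4), (10, 5), (5, 2)]
Compute weighted completion times:
  Job (p=4,w=4): C=4, w*C=4*4=16
  Job (p=5,w=4): C=9, w*C=4*9=36
  Job (p=10,w=5): C=19, w*C=5*19=95
  Job (p=5,w=2): C=24, w*C=2*24=48
Total weighted completion time = 195

195


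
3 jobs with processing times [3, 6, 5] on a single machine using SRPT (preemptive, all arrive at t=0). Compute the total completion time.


Since all jobs arrive at t=0, SRPT equals SPT ordering.
SPT order: [3, 5, 6]
Completion times:
  Job 1: p=3, C=3
  Job 2: p=5, C=8
  Job 3: p=6, C=14
Total completion time = 3 + 8 + 14 = 25

25


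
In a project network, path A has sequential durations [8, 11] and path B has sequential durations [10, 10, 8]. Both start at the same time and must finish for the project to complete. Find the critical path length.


Path A total = 8 + 11 = 19
Path B total = 10 + 10 + 8 = 28
Critical path = longest path = max(19, 28) = 28

28


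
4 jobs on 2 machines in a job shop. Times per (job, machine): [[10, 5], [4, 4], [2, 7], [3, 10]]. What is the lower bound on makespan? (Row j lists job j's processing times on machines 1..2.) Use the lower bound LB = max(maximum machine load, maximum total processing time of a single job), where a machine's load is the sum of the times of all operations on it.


Machine loads:
  Machine 1: 10 + 4 + 2 + 3 = 19
  Machine 2: 5 + 4 + 7 + 10 = 26
Max machine load = 26
Job totals:
  Job 1: 15
  Job 2: 8
  Job 3: 9
  Job 4: 13
Max job total = 15
Lower bound = max(26, 15) = 26

26


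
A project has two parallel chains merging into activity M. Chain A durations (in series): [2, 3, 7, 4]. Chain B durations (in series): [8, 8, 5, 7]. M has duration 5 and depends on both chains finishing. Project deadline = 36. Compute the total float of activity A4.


Forward pass: ES(A4) = sum of predecessors on chain A = 12
EF = ES + duration = 12 + 4 = 16
Backward pass: LF(M) = deadline = 36; LS(M) = 36 - 5 = 31
LF(A4) = LS(M) - sum(successors on chain A) = 31 - 0 = 31
LS = LF - duration = 31 - 4 = 27
Total float = LS - ES = 27 - 12 = 15

15


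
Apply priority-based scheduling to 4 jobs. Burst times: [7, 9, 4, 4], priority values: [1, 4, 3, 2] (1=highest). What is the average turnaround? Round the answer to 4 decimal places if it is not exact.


Sort by priority (ascending = highest first):
Order: [(1, 7), (2, 4), (3, 4), (4, 9)]
Completion times:
  Priority 1, burst=7, C=7
  Priority 2, burst=4, C=11
  Priority 3, burst=4, C=15
  Priority 4, burst=9, C=24
Average turnaround = 57/4 = 14.25

14.25


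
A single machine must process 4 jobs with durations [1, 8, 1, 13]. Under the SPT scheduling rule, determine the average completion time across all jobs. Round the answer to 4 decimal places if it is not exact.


Sort jobs by processing time (SPT order): [1, 1, 8, 13]
Compute completion times sequentially:
  Job 1: processing = 1, completes at 1
  Job 2: processing = 1, completes at 2
  Job 3: processing = 8, completes at 10
  Job 4: processing = 13, completes at 23
Sum of completion times = 36
Average completion time = 36/4 = 9.0

9.0


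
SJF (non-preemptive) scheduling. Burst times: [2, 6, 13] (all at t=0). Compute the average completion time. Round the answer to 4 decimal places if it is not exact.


SJF order (ascending): [2, 6, 13]
Completion times:
  Job 1: burst=2, C=2
  Job 2: burst=6, C=8
  Job 3: burst=13, C=21
Average completion = 31/3 = 10.3333

10.3333


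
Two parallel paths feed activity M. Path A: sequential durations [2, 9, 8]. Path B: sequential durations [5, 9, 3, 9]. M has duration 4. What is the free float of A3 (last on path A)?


ES(A3) = sum of predecessors on chain A = 11
EF(A3) = ES + duration = 11 + 8 = 19
Successor of A3 is M. ES(M) = max(sum(A), sum(B)) = max(19, 26) = 26
Free float = ES(successor) - EF(current) = 26 - 19 = 7

7


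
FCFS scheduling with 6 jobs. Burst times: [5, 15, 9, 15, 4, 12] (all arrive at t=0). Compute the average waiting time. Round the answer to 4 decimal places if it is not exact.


FCFS order (as given): [5, 15, 9, 15, 4, 12]
Waiting times:
  Job 1: wait = 0
  Job 2: wait = 5
  Job 3: wait = 20
  Job 4: wait = 29
  Job 5: wait = 44
  Job 6: wait = 48
Sum of waiting times = 146
Average waiting time = 146/6 = 24.3333

24.3333


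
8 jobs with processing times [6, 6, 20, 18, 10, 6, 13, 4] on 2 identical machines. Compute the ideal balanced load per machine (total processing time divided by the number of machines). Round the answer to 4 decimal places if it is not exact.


Total processing time = 6 + 6 + 20 + 18 + 10 + 6 + 13 + 4 = 83
Number of machines = 2
Ideal balanced load = 83 / 2 = 41.5

41.5


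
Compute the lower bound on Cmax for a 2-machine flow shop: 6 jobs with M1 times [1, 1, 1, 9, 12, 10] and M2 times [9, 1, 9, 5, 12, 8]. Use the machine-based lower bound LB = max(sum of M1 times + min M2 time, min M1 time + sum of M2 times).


LB1 = sum(M1 times) + min(M2 times) = 34 + 1 = 35
LB2 = min(M1 times) + sum(M2 times) = 1 + 44 = 45
Lower bound = max(LB1, LB2) = max(35, 45) = 45

45


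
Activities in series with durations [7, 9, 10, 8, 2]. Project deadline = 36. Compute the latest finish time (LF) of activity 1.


LF(activity 1) = deadline - sum of successor durations
Successors: activities 2 through 5 with durations [9, 10, 8, 2]
Sum of successor durations = 29
LF = 36 - 29 = 7

7


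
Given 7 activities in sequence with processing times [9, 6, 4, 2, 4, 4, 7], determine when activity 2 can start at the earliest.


Activity 2 starts after activities 1 through 1 complete.
Predecessor durations: [9]
ES = 9 = 9

9


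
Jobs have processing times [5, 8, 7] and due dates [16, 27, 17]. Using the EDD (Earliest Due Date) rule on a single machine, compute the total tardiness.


Sort by due date (EDD order): [(5, 16), (7, 17), (8, 27)]
Compute completion times and tardiness:
  Job 1: p=5, d=16, C=5, tardiness=max(0,5-16)=0
  Job 2: p=7, d=17, C=12, tardiness=max(0,12-17)=0
  Job 3: p=8, d=27, C=20, tardiness=max(0,20-27)=0
Total tardiness = 0

0


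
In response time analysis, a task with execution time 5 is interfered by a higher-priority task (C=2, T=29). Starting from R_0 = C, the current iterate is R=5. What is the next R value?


R_next = C + ceil(R_prev / T_hp) * C_hp
ceil(5 / 29) = ceil(0.1724) = 1
Interference = 1 * 2 = 2
R_next = 5 + 2 = 7

7


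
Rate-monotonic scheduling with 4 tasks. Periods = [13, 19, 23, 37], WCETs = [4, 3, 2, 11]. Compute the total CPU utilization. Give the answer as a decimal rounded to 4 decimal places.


Compute individual utilizations (exact fractions):
  Task 1: C/T = 4/13 (approx. 0.3077)
  Task 2: C/T = 3/19 (approx. 0.1579)
  Task 3: C/T = 2/23 (approx. 0.087)
  Task 4: C/T = 11/37 (approx. 0.2973)
Total utilization U = 4/13 + 3/19 + 2/23 + 11/37 = 178634/210197
Rounded to 4 decimal places: U = 0.8498
RM (Liu & Layland) bound for 4 tasks = 0.756828; compare with U = 178634/210197 (approx. 0.849841)
bound < U <= 1, so the RM sufficient condition is not met (inconclusive; an exact test such as response-time analysis is needed).

0.8498


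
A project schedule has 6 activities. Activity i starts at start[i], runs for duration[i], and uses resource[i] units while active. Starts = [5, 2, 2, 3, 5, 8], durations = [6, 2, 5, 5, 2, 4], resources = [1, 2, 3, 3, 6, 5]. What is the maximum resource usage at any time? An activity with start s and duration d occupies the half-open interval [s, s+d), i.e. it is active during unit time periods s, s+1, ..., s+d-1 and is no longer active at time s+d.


Each activity i is active on [start_i, start_i + duration_i).
Compute total resource usage per time slot:
  t=0: active resources = [], total = 0
  t=1: active resources = [], total = 0
  t=2: active resources = [2, 3], total = 5
  t=3: active resources = [2, 3, 3], total = 8
  t=4: active resources = [3, 3], total = 6
  t=5: active resources = [1, 3, 3, 6], total = 13
  t=6: active resources = [1, 3, 3, 6], total = 13
  t=7: active resources = [1, 3], total = 4
  t=8: active resources = [1, 5], total = 6
  t=9: active resources = [1, 5], total = 6
  t=10: active resources = [1, 5], total = 6
  t=11: active resources = [5], total = 5
Peak resource demand = 13

13


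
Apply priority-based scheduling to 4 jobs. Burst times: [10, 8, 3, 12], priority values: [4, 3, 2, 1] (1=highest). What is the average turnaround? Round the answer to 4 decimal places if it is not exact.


Sort by priority (ascending = highest first):
Order: [(1, 12), (2, 3), (3, 8), (4, 10)]
Completion times:
  Priority 1, burst=12, C=12
  Priority 2, burst=3, C=15
  Priority 3, burst=8, C=23
  Priority 4, burst=10, C=33
Average turnaround = 83/4 = 20.75

20.75


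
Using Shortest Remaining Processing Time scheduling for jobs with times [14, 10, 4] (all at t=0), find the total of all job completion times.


Since all jobs arrive at t=0, SRPT equals SPT ordering.
SPT order: [4, 10, 14]
Completion times:
  Job 1: p=4, C=4
  Job 2: p=10, C=14
  Job 3: p=14, C=28
Total completion time = 4 + 14 + 28 = 46

46


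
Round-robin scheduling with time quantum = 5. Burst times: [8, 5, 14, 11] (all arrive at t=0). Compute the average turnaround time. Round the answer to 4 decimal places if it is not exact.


Time quantum = 5
Execution trace:
  J1 runs 5 units, time = 5
  J2 runs 5 units, time = 10
  J3 runs 5 units, time = 15
  J4 runs 5 units, time = 20
  J1 runs 3 units, time = 23
  J3 runs 5 units, time = 28
  J4 runs 5 units, time = 33
  J3 runs 4 units, time = 37
  J4 runs 1 units, time = 38
Finish times: [23, 10, 37, 38]
Average turnaround = 108/4 = 27.0

27.0


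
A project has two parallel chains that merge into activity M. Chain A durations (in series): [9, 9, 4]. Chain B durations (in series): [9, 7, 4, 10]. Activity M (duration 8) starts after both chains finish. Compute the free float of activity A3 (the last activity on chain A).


ES(A3) = sum of predecessors on chain A = 18
EF(A3) = ES + duration = 18 + 4 = 22
Successor of A3 is M. ES(M) = max(sum(A), sum(B)) = max(22, 30) = 30
Free float = ES(successor) - EF(current) = 30 - 22 = 8

8


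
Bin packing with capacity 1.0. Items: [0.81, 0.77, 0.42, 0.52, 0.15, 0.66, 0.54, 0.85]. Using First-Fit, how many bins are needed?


Place items sequentially using First-Fit:
  Item 0.81 -> new Bin 1
  Item 0.77 -> new Bin 2
  Item 0.42 -> new Bin 3
  Item 0.52 -> Bin 3 (now 0.94)
  Item 0.15 -> Bin 1 (now 0.96)
  Item 0.66 -> new Bin 4
  Item 0.54 -> new Bin 5
  Item 0.85 -> new Bin 6
Total bins used = 6

6


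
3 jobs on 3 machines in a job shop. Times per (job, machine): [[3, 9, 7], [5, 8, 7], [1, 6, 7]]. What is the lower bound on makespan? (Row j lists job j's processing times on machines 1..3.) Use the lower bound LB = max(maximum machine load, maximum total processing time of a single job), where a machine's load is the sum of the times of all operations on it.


Machine loads:
  Machine 1: 3 + 5 + 1 = 9
  Machine 2: 9 + 8 + 6 = 23
  Machine 3: 7 + 7 + 7 = 21
Max machine load = 23
Job totals:
  Job 1: 19
  Job 2: 20
  Job 3: 14
Max job total = 20
Lower bound = max(23, 20) = 23

23


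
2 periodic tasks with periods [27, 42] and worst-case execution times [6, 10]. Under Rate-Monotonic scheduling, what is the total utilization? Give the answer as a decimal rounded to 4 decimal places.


Compute individual utilizations (exact fractions):
  Task 1: C/T = 6/27 = 2/9 (approx. 0.2222)
  Task 2: C/T = 10/42 = 5/21 (approx. 0.2381)
Total utilization U = 2/9 + 5/21 = 29/63
Rounded to 4 decimal places: U = 0.4603
RM (Liu & Layland) bound for 2 tasks = 0.828427; compare with U = 29/63 (approx. 0.460317)
U <= bound, so schedulable by RM sufficient condition.

0.4603


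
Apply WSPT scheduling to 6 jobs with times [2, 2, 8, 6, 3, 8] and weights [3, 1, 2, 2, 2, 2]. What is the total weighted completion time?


Compute p/w ratios and sort ascending (WSPT): [(2, 3), (3, 2), (2, 1), (6, 2), (8, 2), (8, 2)]
Compute weighted completion times:
  Job (p=2,w=3): C=2, w*C=3*2=6
  Job (p=3,w=2): C=5, w*C=2*5=10
  Job (p=2,w=1): C=7, w*C=1*7=7
  Job (p=6,w=2): C=13, w*C=2*13=26
  Job (p=8,w=2): C=21, w*C=2*21=42
  Job (p=8,w=2): C=29, w*C=2*29=58
Total weighted completion time = 149

149


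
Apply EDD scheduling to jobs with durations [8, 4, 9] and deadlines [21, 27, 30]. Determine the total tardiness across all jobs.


Sort by due date (EDD order): [(8, 21), (4, 27), (9, 30)]
Compute completion times and tardiness:
  Job 1: p=8, d=21, C=8, tardiness=max(0,8-21)=0
  Job 2: p=4, d=27, C=12, tardiness=max(0,12-27)=0
  Job 3: p=9, d=30, C=21, tardiness=max(0,21-30)=0
Total tardiness = 0

0


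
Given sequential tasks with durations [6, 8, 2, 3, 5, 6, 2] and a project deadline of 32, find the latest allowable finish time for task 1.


LF(activity 1) = deadline - sum of successor durations
Successors: activities 2 through 7 with durations [8, 2, 3, 5, 6, 2]
Sum of successor durations = 26
LF = 32 - 26 = 6

6


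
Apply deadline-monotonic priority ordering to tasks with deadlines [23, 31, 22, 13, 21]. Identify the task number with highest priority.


Sort tasks by relative deadline (ascending):
  Task 4: deadline = 13
  Task 5: deadline = 21
  Task 3: deadline = 22
  Task 1: deadline = 23
  Task 2: deadline = 31
Priority order (highest first): [4, 5, 3, 1, 2]
Highest priority task = 4

4


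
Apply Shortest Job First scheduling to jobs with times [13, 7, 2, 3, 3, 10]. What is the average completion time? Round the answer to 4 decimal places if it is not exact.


SJF order (ascending): [2, 3, 3, 7, 10, 13]
Completion times:
  Job 1: burst=2, C=2
  Job 2: burst=3, C=5
  Job 3: burst=3, C=8
  Job 4: burst=7, C=15
  Job 5: burst=10, C=25
  Job 6: burst=13, C=38
Average completion = 93/6 = 15.5

15.5


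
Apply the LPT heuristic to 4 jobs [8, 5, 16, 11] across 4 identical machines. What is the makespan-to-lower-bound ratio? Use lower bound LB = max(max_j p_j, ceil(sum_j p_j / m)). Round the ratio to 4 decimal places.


LPT order: [16, 11, 8, 5]
Machine loads after assignment: [16, 11, 8, 5]
LPT makespan = 16
Lower bound = max(max_job, ceil(total/4)) = max(16, 10) = 16
Ratio = 16 / 16 = 1.0

1.0


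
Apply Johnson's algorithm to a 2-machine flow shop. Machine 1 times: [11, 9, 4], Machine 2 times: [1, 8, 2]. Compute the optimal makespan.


Apply Johnson's rule:
  Group 1 (a <= b): []
  Group 2 (a > b): [(2, 9, 8), (3, 4, 2), (1, 11, 1)]
Optimal job order: [2, 3, 1]
Schedule:
  Job 2: M1 done at 9, M2 done at 17
  Job 3: M1 done at 13, M2 done at 19
  Job 1: M1 done at 24, M2 done at 25
Makespan = 25

25


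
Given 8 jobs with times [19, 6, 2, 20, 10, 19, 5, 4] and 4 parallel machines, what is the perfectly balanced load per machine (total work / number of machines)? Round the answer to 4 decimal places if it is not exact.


Total processing time = 19 + 6 + 2 + 20 + 10 + 19 + 5 + 4 = 85
Number of machines = 4
Ideal balanced load = 85 / 4 = 21.25

21.25


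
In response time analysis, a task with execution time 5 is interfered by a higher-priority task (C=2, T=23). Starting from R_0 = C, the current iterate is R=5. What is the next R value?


R_next = C + ceil(R_prev / T_hp) * C_hp
ceil(5 / 23) = ceil(0.2174) = 1
Interference = 1 * 2 = 2
R_next = 5 + 2 = 7

7


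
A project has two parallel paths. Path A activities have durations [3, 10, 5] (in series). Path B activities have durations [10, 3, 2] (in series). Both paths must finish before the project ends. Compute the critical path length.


Path A total = 3 + 10 + 5 = 18
Path B total = 10 + 3 + 2 = 15
Critical path = longest path = max(18, 15) = 18

18


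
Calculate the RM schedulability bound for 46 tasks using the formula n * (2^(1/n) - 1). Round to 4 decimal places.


Compute 2^(1/46) = 1.0151825180
Subtract 1: 1.0151825180 - 1 = 0.0151825180
Multiply by n: 46 * 0.0151825180 = 0.6983958280
Round to 4 dp: 0.6984

0.6984


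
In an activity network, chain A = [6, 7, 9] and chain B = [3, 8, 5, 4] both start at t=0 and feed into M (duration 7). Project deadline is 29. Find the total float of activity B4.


Forward pass: ES(B4) = sum of predecessors on chain B = 16
EF = ES + duration = 16 + 4 = 20
Backward pass: LF(M) = deadline = 29; LS(M) = 29 - 7 = 22
LF(B4) = LS(M) - sum(successors on chain B) = 22 - 0 = 22
LS = LF - duration = 22 - 4 = 18
Total float = LS - ES = 18 - 16 = 2

2


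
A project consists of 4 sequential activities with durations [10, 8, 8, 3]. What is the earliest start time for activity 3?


Activity 3 starts after activities 1 through 2 complete.
Predecessor durations: [10, 8]
ES = 10 + 8 = 18

18


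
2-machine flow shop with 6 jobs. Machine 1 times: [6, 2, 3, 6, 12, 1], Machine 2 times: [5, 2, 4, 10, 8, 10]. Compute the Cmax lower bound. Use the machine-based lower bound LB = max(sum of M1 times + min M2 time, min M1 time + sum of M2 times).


LB1 = sum(M1 times) + min(M2 times) = 30 + 2 = 32
LB2 = min(M1 times) + sum(M2 times) = 1 + 39 = 40
Lower bound = max(LB1, LB2) = max(32, 40) = 40

40


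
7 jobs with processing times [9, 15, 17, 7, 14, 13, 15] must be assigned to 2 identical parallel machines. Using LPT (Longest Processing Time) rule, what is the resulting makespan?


Sort jobs in decreasing order (LPT): [17, 15, 15, 14, 13, 9, 7]
Assign each job to the least loaded machine:
  Machine 1: jobs [17, 14, 9, 7], load = 47
  Machine 2: jobs [15, 15, 13], load = 43
Makespan = max load = 47

47


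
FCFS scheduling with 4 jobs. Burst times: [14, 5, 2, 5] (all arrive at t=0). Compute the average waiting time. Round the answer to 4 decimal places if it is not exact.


FCFS order (as given): [14, 5, 2, 5]
Waiting times:
  Job 1: wait = 0
  Job 2: wait = 14
  Job 3: wait = 19
  Job 4: wait = 21
Sum of waiting times = 54
Average waiting time = 54/4 = 13.5

13.5


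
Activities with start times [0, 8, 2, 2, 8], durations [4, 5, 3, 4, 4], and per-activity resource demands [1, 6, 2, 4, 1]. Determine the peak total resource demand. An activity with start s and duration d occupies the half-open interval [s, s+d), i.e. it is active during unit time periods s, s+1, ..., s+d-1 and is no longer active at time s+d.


Each activity i is active on [start_i, start_i + duration_i).
Compute total resource usage per time slot:
  t=0: active resources = [1], total = 1
  t=1: active resources = [1], total = 1
  t=2: active resources = [1, 2, 4], total = 7
  t=3: active resources = [1, 2, 4], total = 7
  t=4: active resources = [2, 4], total = 6
  t=5: active resources = [4], total = 4
  t=6: active resources = [], total = 0
  t=7: active resources = [], total = 0
  t=8: active resources = [6, 1], total = 7
  t=9: active resources = [6, 1], total = 7
  t=10: active resources = [6, 1], total = 7
  t=11: active resources = [6, 1], total = 7
  t=12: active resources = [6], total = 6
Peak resource demand = 7

7


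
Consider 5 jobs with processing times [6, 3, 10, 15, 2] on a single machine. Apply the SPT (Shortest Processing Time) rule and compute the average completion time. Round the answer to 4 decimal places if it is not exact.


Sort jobs by processing time (SPT order): [2, 3, 6, 10, 15]
Compute completion times sequentially:
  Job 1: processing = 2, completes at 2
  Job 2: processing = 3, completes at 5
  Job 3: processing = 6, completes at 11
  Job 4: processing = 10, completes at 21
  Job 5: processing = 15, completes at 36
Sum of completion times = 75
Average completion time = 75/5 = 15.0

15.0


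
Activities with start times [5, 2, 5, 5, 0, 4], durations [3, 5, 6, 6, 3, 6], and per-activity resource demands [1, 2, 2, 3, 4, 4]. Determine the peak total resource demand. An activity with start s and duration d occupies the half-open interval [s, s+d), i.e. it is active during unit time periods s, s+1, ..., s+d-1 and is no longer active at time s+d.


Each activity i is active on [start_i, start_i + duration_i).
Compute total resource usage per time slot:
  t=0: active resources = [4], total = 4
  t=1: active resources = [4], total = 4
  t=2: active resources = [2, 4], total = 6
  t=3: active resources = [2], total = 2
  t=4: active resources = [2, 4], total = 6
  t=5: active resources = [1, 2, 2, 3, 4], total = 12
  t=6: active resources = [1, 2, 2, 3, 4], total = 12
  t=7: active resources = [1, 2, 3, 4], total = 10
  t=8: active resources = [2, 3, 4], total = 9
  t=9: active resources = [2, 3, 4], total = 9
  t=10: active resources = [2, 3], total = 5
Peak resource demand = 12

12


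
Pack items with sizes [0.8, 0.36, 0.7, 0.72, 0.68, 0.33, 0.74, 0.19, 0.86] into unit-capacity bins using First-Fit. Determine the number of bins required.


Place items sequentially using First-Fit:
  Item 0.8 -> new Bin 1
  Item 0.36 -> new Bin 2
  Item 0.7 -> new Bin 3
  Item 0.72 -> new Bin 4
  Item 0.68 -> new Bin 5
  Item 0.33 -> Bin 2 (now 0.69)
  Item 0.74 -> new Bin 6
  Item 0.19 -> Bin 1 (now 0.99)
  Item 0.86 -> new Bin 7
Total bins used = 7

7


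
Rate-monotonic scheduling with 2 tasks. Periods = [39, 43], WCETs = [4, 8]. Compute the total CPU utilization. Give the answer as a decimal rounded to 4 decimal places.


Compute individual utilizations (exact fractions):
  Task 1: C/T = 4/39 (approx. 0.1026)
  Task 2: C/T = 8/43 (approx. 0.186)
Total utilization U = 4/39 + 8/43 = 484/1677
Rounded to 4 decimal places: U = 0.2886
RM (Liu & Layland) bound for 2 tasks = 0.828427; compare with U = 484/1677 (approx. 0.288611)
U <= bound, so schedulable by RM sufficient condition.

0.2886


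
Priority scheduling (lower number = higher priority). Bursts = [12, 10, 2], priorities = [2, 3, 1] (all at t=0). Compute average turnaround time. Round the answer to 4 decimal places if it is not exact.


Sort by priority (ascending = highest first):
Order: [(1, 2), (2, 12), (3, 10)]
Completion times:
  Priority 1, burst=2, C=2
  Priority 2, burst=12, C=14
  Priority 3, burst=10, C=24
Average turnaround = 40/3 = 13.3333

13.3333


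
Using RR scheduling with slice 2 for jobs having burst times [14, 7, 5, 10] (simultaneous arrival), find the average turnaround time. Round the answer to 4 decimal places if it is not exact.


Time quantum = 2
Execution trace:
  J1 runs 2 units, time = 2
  J2 runs 2 units, time = 4
  J3 runs 2 units, time = 6
  J4 runs 2 units, time = 8
  J1 runs 2 units, time = 10
  J2 runs 2 units, time = 12
  J3 runs 2 units, time = 14
  J4 runs 2 units, time = 16
  J1 runs 2 units, time = 18
  J2 runs 2 units, time = 20
  J3 runs 1 units, time = 21
  J4 runs 2 units, time = 23
  J1 runs 2 units, time = 25
  J2 runs 1 units, time = 26
  J4 runs 2 units, time = 28
  J1 runs 2 units, time = 30
  J4 runs 2 units, time = 32
  J1 runs 2 units, time = 34
  J1 runs 2 units, time = 36
Finish times: [36, 26, 21, 32]
Average turnaround = 115/4 = 28.75

28.75


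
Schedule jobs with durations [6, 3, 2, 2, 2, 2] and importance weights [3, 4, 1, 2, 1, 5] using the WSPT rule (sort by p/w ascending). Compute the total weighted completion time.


Compute p/w ratios and sort ascending (WSPT): [(2, 5), (3, 4), (2, 2), (6, 3), (2, 1), (2, 1)]
Compute weighted completion times:
  Job (p=2,w=5): C=2, w*C=5*2=10
  Job (p=3,w=4): C=5, w*C=4*5=20
  Job (p=2,w=2): C=7, w*C=2*7=14
  Job (p=6,w=3): C=13, w*C=3*13=39
  Job (p=2,w=1): C=15, w*C=1*15=15
  Job (p=2,w=1): C=17, w*C=1*17=17
Total weighted completion time = 115

115


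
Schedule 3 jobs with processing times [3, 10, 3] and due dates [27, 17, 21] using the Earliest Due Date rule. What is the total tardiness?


Sort by due date (EDD order): [(10, 17), (3, 21), (3, 27)]
Compute completion times and tardiness:
  Job 1: p=10, d=17, C=10, tardiness=max(0,10-17)=0
  Job 2: p=3, d=21, C=13, tardiness=max(0,13-21)=0
  Job 3: p=3, d=27, C=16, tardiness=max(0,16-27)=0
Total tardiness = 0

0


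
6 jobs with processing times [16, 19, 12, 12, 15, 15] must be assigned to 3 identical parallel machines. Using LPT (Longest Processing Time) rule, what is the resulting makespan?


Sort jobs in decreasing order (LPT): [19, 16, 15, 15, 12, 12]
Assign each job to the least loaded machine:
  Machine 1: jobs [19, 12], load = 31
  Machine 2: jobs [16, 12], load = 28
  Machine 3: jobs [15, 15], load = 30
Makespan = max load = 31

31


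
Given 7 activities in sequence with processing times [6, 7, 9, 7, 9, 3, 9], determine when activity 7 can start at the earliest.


Activity 7 starts after activities 1 through 6 complete.
Predecessor durations: [6, 7, 9, 7, 9, 3]
ES = 6 + 7 + 9 + 7 + 9 + 3 = 41

41


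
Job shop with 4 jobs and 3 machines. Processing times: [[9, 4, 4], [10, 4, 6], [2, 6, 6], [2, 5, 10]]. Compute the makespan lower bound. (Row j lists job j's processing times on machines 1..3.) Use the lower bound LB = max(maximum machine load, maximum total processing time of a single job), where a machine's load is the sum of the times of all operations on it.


Machine loads:
  Machine 1: 9 + 10 + 2 + 2 = 23
  Machine 2: 4 + 4 + 6 + 5 = 19
  Machine 3: 4 + 6 + 6 + 10 = 26
Max machine load = 26
Job totals:
  Job 1: 17
  Job 2: 20
  Job 3: 14
  Job 4: 17
Max job total = 20
Lower bound = max(26, 20) = 26

26
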